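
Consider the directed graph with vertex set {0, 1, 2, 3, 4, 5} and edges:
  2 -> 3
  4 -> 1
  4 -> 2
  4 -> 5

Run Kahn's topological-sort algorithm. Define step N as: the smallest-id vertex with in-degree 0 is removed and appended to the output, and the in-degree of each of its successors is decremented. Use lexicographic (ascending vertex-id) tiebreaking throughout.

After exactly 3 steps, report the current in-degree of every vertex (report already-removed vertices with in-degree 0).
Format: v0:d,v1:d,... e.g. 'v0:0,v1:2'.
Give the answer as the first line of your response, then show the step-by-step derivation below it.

v0:0,v1:0,v2:0,v3:1,v4:0,v5:0

step 1: output 0; order=[0]; indeg=(0,1,1,1,0,1)
step 2: output 4; order=[0,4]; indeg=(0,0,0,1,0,0)
step 3: output 1; order=[0,4,1]; indeg=(0,0,0,1,0,0)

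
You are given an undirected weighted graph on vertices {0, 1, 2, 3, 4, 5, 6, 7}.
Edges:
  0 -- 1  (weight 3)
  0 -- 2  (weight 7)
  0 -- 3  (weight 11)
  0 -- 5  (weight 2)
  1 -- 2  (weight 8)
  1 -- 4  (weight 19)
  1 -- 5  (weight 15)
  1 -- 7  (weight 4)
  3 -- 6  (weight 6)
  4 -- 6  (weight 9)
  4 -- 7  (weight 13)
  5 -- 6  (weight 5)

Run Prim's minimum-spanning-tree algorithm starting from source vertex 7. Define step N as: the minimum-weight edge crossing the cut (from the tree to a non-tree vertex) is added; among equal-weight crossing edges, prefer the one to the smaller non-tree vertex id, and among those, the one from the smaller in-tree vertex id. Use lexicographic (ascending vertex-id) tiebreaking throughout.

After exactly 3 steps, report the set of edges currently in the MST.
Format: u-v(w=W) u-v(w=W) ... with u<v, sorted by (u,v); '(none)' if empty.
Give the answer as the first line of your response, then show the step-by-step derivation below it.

0-1(w=3) 0-5(w=2) 1-7(w=4)

step 1: add edge 1-7 (w=4); MST = {1-7(w=4)}
step 2: add edge 0-1 (w=3); MST = {0-1(w=3) 1-7(w=4)}
step 3: add edge 0-5 (w=2); MST = {0-1(w=3) 0-5(w=2) 1-7(w=4)}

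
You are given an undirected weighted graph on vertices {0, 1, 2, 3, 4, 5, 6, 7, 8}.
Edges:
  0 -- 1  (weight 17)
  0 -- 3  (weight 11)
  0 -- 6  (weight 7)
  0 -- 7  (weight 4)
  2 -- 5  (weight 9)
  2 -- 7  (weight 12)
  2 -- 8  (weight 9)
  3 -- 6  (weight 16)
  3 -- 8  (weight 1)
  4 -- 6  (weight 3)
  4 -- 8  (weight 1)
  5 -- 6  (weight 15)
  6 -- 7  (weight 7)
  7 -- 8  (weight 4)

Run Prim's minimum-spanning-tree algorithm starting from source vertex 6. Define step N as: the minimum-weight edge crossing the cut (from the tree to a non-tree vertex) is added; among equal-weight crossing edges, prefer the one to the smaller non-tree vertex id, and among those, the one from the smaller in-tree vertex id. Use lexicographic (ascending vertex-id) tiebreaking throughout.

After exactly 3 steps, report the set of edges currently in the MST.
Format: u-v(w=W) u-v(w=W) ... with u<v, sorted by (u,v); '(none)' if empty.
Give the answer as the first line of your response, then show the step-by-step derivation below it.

3-8(w=1) 4-6(w=3) 4-8(w=1)

step 1: add edge 4-6 (w=3); MST = {4-6(w=3)}
step 2: add edge 4-8 (w=1); MST = {4-6(w=3) 4-8(w=1)}
step 3: add edge 3-8 (w=1); MST = {3-8(w=1) 4-6(w=3) 4-8(w=1)}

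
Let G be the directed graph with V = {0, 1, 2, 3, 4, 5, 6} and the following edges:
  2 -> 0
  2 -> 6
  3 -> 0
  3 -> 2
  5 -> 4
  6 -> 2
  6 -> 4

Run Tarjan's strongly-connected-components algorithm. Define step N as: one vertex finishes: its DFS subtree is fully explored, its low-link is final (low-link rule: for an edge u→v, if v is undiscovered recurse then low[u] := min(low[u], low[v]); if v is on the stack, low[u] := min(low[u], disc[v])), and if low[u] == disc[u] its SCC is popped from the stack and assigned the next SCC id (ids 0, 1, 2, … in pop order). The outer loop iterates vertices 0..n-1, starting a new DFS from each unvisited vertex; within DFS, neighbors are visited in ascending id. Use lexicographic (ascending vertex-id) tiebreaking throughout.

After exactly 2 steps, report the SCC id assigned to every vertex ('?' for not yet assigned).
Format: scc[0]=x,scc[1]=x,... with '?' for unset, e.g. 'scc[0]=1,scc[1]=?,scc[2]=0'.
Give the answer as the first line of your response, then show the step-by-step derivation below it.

scc[0]=0,scc[1]=1,scc[2]=?,scc[3]=?,scc[4]=?,scc[5]=?,scc[6]=?

step 1: low=(low[0]=0,low[1]=?,low[2]=?,low[3]=?,low[4]=?,low[5]=?,low[6]=?); scc=(scc[0]=0,scc[1]=?,scc[2]=?,scc[3]=?,scc[4]=?,scc[5]=?,scc[6]=?)
step 2: low=(low[0]=0,low[1]=1,low[2]=?,low[3]=?,low[4]=?,low[5]=?,low[6]=?); scc=(scc[0]=0,scc[1]=1,scc[2]=?,scc[3]=?,scc[4]=?,scc[5]=?,scc[6]=?)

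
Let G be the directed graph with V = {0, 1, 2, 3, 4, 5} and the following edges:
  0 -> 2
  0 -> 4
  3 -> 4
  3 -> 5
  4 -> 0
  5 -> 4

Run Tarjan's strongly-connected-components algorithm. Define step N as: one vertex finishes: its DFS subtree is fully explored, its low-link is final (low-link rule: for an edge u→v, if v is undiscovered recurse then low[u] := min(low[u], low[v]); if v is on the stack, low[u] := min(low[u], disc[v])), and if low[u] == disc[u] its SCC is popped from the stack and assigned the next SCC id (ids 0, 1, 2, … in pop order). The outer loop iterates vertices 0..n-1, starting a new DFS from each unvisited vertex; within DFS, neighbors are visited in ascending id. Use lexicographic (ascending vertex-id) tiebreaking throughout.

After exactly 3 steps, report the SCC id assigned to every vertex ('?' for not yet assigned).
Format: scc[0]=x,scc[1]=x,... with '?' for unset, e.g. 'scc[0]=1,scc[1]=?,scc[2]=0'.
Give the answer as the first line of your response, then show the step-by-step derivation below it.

scc[0]=1,scc[1]=?,scc[2]=0,scc[3]=?,scc[4]=1,scc[5]=?

step 1: low=(low[0]=0,low[1]=?,low[2]=1,low[3]=?,low[4]=?,low[5]=?); scc=(scc[0]=?,scc[1]=?,scc[2]=0,scc[3]=?,scc[4]=?,scc[5]=?)
step 2: low=(low[0]=0,low[1]=?,low[2]=1,low[3]=?,low[4]=0,low[5]=?); scc=(scc[0]=?,scc[1]=?,scc[2]=0,scc[3]=?,scc[4]=?,scc[5]=?)
step 3: low=(low[0]=0,low[1]=?,low[2]=1,low[3]=?,low[4]=0,low[5]=?); scc=(scc[0]=1,scc[1]=?,scc[2]=0,scc[3]=?,scc[4]=1,scc[5]=?)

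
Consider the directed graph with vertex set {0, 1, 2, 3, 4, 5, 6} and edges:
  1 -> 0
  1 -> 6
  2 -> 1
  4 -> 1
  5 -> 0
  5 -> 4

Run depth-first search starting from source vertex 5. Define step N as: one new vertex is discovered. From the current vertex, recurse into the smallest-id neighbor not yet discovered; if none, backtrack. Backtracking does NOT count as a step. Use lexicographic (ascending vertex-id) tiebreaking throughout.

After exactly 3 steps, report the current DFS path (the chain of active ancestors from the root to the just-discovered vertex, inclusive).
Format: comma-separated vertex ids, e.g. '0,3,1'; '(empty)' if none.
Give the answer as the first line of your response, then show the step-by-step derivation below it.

5,4

step 1: discover 5; path=5; order=5
step 2: discover 0; path=5>0; order=5,0
step 3: discover 4; path=5>4; order=5,0,4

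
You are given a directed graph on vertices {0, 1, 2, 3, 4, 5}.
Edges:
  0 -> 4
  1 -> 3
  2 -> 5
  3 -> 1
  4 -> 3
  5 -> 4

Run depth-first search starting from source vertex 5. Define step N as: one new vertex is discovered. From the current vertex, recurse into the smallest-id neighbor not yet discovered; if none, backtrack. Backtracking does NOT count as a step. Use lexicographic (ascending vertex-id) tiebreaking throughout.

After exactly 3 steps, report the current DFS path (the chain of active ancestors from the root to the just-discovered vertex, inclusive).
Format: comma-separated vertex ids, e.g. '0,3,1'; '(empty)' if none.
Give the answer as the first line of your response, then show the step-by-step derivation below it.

5,4,3

step 1: discover 5; path=5; order=5
step 2: discover 4; path=5>4; order=5,4
step 3: discover 3; path=5>4>3; order=5,4,3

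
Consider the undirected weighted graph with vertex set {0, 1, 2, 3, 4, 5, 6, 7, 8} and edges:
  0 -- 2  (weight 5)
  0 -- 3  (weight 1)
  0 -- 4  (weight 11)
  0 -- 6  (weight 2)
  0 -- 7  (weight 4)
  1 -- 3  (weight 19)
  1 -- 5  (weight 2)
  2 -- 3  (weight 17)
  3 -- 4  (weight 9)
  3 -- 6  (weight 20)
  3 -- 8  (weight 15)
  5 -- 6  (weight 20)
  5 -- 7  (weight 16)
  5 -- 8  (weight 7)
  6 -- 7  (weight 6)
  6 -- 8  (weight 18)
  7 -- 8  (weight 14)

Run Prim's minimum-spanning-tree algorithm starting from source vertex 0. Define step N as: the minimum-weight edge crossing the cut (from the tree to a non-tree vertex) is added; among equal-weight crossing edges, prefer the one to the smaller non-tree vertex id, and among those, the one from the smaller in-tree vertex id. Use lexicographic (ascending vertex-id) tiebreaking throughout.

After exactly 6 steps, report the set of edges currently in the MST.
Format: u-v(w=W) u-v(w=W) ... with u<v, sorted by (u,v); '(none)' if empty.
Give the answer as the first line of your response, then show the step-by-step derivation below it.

0-2(w=5) 0-3(w=1) 0-6(w=2) 0-7(w=4) 3-4(w=9) 7-8(w=14)

step 1: add edge 0-3 (w=1); MST = {0-3(w=1)}
step 2: add edge 0-6 (w=2); MST = {0-3(w=1) 0-6(w=2)}
step 3: add edge 0-7 (w=4); MST = {0-3(w=1) 0-6(w=2) 0-7(w=4)}
step 4: add edge 0-2 (w=5); MST = {0-2(w=5) 0-3(w=1) 0-6(w=2) 0-7(w=4)}
step 5: add edge 3-4 (w=9); MST = {0-2(w=5) 0-3(w=1) 0-6(w=2) 0-7(w=4) 3-4(w=9)}
step 6: add edge 7-8 (w=14); MST = {0-2(w=5) 0-3(w=1) 0-6(w=2) 0-7(w=4) 3-4(w=9) 7-8(w=14)}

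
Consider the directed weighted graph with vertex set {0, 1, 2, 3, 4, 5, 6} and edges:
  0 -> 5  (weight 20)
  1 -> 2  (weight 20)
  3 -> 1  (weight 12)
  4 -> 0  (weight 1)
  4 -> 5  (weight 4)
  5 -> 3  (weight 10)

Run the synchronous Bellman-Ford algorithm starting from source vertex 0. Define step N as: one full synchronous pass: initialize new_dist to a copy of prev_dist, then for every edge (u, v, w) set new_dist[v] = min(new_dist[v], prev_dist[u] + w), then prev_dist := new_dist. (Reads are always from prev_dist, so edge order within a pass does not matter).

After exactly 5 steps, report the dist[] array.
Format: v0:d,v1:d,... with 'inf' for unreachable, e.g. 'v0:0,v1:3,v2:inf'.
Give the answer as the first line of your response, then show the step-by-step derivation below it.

v0:0,v1:42,v2:62,v3:30,v4:inf,v5:20,v6:inf

step 1: dist = v0:0,v1:inf,v2:inf,v3:inf,v4:inf,v5:20,v6:inf
step 2: dist = v0:0,v1:inf,v2:inf,v3:30,v4:inf,v5:20,v6:inf
step 3: dist = v0:0,v1:42,v2:inf,v3:30,v4:inf,v5:20,v6:inf
step 4: dist = v0:0,v1:42,v2:62,v3:30,v4:inf,v5:20,v6:inf
step 5: dist = v0:0,v1:42,v2:62,v3:30,v4:inf,v5:20,v6:inf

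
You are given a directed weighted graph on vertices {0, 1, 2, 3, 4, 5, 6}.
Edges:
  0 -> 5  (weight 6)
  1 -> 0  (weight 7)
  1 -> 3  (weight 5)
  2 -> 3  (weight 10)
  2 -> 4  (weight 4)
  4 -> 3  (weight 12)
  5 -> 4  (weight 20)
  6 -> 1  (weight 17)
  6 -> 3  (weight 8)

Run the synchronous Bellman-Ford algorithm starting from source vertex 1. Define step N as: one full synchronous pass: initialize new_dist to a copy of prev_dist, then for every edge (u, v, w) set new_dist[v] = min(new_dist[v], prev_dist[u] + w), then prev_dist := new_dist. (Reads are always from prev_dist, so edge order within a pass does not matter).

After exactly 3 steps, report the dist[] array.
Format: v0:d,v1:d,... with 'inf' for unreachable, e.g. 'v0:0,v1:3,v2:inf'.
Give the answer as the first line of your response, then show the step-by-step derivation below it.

v0:7,v1:0,v2:inf,v3:5,v4:33,v5:13,v6:inf

step 1: dist = v0:7,v1:0,v2:inf,v3:5,v4:inf,v5:inf,v6:inf
step 2: dist = v0:7,v1:0,v2:inf,v3:5,v4:inf,v5:13,v6:inf
step 3: dist = v0:7,v1:0,v2:inf,v3:5,v4:33,v5:13,v6:inf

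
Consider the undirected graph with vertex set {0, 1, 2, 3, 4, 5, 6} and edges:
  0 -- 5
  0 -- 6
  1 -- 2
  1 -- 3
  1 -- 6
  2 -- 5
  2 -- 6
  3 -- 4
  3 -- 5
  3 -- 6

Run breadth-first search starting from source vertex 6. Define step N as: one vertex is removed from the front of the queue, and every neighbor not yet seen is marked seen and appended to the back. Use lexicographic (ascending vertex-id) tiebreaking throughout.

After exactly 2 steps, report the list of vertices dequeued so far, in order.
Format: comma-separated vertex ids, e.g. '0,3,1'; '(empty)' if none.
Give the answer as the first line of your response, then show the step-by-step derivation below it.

6,0

step 1: dequeue 6; queue=[0,1,2,3]; order=6
step 2: dequeue 0; queue=[1,2,3,5]; order=6,0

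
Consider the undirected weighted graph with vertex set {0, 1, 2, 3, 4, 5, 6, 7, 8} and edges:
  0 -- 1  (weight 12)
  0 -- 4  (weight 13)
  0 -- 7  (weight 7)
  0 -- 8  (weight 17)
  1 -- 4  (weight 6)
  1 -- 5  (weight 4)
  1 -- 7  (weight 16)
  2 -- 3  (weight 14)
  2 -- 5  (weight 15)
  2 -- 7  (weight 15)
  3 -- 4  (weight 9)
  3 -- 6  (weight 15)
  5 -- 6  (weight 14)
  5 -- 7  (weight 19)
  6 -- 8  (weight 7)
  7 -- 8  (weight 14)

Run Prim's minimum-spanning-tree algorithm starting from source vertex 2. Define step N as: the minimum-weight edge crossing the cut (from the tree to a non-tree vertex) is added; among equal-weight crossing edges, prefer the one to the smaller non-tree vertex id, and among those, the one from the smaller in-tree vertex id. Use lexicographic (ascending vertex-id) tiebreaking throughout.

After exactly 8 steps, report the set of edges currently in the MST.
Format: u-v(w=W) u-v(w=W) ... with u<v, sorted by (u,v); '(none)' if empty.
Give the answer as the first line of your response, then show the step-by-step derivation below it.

0-1(w=12) 0-7(w=7) 1-4(w=6) 1-5(w=4) 2-3(w=14) 3-4(w=9) 5-6(w=14) 6-8(w=7)

step 1: add edge 2-3 (w=14); MST = {2-3(w=14)}
step 2: add edge 3-4 (w=9); MST = {2-3(w=14) 3-4(w=9)}
step 3: add edge 1-4 (w=6); MST = {1-4(w=6) 2-3(w=14) 3-4(w=9)}
step 4: add edge 1-5 (w=4); MST = {1-4(w=6) 1-5(w=4) 2-3(w=14) 3-4(w=9)}
step 5: add edge 0-1 (w=12); MST = {0-1(w=12) 1-4(w=6) 1-5(w=4) 2-3(w=14) 3-4(w=9)}
step 6: add edge 0-7 (w=7); MST = {0-1(w=12) 0-7(w=7) 1-4(w=6) 1-5(w=4) 2-3(w=14) 3-4(w=9)}
step 7: add edge 5-6 (w=14); MST = {0-1(w=12) 0-7(w=7) 1-4(w=6) 1-5(w=4) 2-3(w=14) 3-4(w=9) 5-6(w=14)}
step 8: add edge 6-8 (w=7); MST = {0-1(w=12) 0-7(w=7) 1-4(w=6) 1-5(w=4) 2-3(w=14) 3-4(w=9) 5-6(w=14) 6-8(w=7)}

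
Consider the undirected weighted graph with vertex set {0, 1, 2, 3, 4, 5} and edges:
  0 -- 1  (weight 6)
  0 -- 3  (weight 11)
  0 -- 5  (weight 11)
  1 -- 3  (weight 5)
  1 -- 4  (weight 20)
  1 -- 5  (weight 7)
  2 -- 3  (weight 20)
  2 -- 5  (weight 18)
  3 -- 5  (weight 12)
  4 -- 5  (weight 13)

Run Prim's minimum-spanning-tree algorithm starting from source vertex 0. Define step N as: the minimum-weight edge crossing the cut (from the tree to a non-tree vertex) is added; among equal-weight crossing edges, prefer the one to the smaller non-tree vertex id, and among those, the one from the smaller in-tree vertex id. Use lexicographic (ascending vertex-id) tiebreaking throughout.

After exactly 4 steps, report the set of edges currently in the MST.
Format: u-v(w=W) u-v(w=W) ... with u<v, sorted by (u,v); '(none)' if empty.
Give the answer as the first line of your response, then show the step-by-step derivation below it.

0-1(w=6) 1-3(w=5) 1-5(w=7) 4-5(w=13)

step 1: add edge 0-1 (w=6); MST = {0-1(w=6)}
step 2: add edge 1-3 (w=5); MST = {0-1(w=6) 1-3(w=5)}
step 3: add edge 1-5 (w=7); MST = {0-1(w=6) 1-3(w=5) 1-5(w=7)}
step 4: add edge 4-5 (w=13); MST = {0-1(w=6) 1-3(w=5) 1-5(w=7) 4-5(w=13)}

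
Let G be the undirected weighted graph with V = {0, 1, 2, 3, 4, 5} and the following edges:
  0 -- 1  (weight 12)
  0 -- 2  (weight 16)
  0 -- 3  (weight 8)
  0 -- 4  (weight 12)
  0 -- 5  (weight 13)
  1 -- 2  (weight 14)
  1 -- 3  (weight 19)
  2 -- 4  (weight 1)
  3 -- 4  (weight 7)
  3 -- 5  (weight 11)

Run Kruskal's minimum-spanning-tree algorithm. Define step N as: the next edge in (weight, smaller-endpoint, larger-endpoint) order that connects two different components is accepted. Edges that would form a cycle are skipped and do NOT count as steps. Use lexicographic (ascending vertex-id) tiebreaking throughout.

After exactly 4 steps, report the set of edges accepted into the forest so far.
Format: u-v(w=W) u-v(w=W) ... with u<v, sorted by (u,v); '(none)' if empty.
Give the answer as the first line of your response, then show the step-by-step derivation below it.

0-3(w=8) 2-4(w=1) 3-4(w=7) 3-5(w=11)

step 1: add edge 2-4 (w=1); MST = {2-4(w=1)}
step 2: add edge 3-4 (w=7); MST = {2-4(w=1) 3-4(w=7)}
step 3: add edge 0-3 (w=8); MST = {0-3(w=8) 2-4(w=1) 3-4(w=7)}
step 4: add edge 3-5 (w=11); MST = {0-3(w=8) 2-4(w=1) 3-4(w=7) 3-5(w=11)}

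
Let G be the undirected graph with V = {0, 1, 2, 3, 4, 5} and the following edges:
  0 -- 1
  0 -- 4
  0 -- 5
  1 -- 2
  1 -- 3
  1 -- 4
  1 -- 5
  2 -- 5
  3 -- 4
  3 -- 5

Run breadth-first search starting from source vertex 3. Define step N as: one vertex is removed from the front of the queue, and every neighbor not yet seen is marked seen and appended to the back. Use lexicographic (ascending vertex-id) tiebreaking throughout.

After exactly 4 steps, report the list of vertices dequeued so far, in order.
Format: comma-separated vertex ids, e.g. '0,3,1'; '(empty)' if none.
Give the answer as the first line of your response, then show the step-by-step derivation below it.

3,1,4,5

step 1: dequeue 3; queue=[1,4,5]; order=3
step 2: dequeue 1; queue=[4,5,0,2]; order=3,1
step 3: dequeue 4; queue=[5,0,2]; order=3,1,4
step 4: dequeue 5; queue=[0,2]; order=3,1,4,5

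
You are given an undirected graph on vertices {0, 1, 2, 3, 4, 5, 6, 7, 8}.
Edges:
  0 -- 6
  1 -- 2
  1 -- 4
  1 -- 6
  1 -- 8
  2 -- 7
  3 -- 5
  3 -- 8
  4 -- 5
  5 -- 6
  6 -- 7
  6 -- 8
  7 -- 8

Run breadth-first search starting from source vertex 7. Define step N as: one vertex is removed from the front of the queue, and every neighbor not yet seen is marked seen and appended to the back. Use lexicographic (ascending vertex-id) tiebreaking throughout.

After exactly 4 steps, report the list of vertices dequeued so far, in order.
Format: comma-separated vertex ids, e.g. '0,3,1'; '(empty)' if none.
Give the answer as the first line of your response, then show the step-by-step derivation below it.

7,2,6,8

step 1: dequeue 7; queue=[2,6,8]; order=7
step 2: dequeue 2; queue=[6,8,1]; order=7,2
step 3: dequeue 6; queue=[8,1,0,5]; order=7,2,6
step 4: dequeue 8; queue=[1,0,5,3]; order=7,2,6,8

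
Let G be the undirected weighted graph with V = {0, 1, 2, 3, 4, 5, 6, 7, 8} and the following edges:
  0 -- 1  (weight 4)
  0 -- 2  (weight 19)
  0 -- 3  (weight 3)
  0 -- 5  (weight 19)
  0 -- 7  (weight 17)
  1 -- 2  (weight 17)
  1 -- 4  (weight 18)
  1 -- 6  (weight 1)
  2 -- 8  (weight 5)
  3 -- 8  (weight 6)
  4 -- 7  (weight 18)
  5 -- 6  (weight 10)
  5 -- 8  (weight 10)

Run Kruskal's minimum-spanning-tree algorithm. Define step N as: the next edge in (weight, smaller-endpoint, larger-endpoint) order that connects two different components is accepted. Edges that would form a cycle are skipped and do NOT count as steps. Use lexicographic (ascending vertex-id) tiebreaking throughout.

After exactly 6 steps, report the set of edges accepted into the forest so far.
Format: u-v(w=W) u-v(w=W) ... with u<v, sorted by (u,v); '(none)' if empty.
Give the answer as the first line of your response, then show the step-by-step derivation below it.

0-1(w=4) 0-3(w=3) 1-6(w=1) 2-8(w=5) 3-8(w=6) 5-6(w=10)

step 1: add edge 1-6 (w=1); MST = {1-6(w=1)}
step 2: add edge 0-3 (w=3); MST = {0-3(w=3) 1-6(w=1)}
step 3: add edge 0-1 (w=4); MST = {0-1(w=4) 0-3(w=3) 1-6(w=1)}
step 4: add edge 2-8 (w=5); MST = {0-1(w=4) 0-3(w=3) 1-6(w=1) 2-8(w=5)}
step 5: add edge 3-8 (w=6); MST = {0-1(w=4) 0-3(w=3) 1-6(w=1) 2-8(w=5) 3-8(w=6)}
step 6: add edge 5-6 (w=10); MST = {0-1(w=4) 0-3(w=3) 1-6(w=1) 2-8(w=5) 3-8(w=6) 5-6(w=10)}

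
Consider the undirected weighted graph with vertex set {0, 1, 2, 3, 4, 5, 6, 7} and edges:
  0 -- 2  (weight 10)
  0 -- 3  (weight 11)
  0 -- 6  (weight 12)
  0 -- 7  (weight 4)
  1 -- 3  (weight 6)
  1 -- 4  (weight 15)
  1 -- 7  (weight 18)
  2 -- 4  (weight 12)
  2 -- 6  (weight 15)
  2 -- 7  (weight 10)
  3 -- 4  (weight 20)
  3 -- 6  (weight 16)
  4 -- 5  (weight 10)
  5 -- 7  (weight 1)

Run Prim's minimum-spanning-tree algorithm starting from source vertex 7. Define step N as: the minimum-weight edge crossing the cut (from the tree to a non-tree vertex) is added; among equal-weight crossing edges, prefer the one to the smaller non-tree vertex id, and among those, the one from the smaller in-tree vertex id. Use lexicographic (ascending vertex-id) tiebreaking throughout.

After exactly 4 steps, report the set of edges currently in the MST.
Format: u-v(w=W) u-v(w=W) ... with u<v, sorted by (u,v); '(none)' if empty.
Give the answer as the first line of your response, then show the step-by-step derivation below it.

0-2(w=10) 0-7(w=4) 4-5(w=10) 5-7(w=1)

step 1: add edge 5-7 (w=1); MST = {5-7(w=1)}
step 2: add edge 0-7 (w=4); MST = {0-7(w=4) 5-7(w=1)}
step 3: add edge 0-2 (w=10); MST = {0-2(w=10) 0-7(w=4) 5-7(w=1)}
step 4: add edge 4-5 (w=10); MST = {0-2(w=10) 0-7(w=4) 4-5(w=10) 5-7(w=1)}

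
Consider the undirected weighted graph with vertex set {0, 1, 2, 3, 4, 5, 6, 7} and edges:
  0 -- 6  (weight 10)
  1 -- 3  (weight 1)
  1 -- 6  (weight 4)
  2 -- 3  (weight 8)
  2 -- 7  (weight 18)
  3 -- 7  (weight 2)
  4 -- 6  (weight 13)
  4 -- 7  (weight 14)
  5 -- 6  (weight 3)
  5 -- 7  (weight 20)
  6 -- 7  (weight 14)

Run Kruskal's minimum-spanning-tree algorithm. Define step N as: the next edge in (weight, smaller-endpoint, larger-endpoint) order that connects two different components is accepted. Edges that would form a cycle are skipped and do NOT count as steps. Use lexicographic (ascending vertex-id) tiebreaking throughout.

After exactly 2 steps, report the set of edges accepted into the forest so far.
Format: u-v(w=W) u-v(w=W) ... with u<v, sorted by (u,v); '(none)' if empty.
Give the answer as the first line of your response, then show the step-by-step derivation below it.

1-3(w=1) 3-7(w=2)

step 1: add edge 1-3 (w=1); MST = {1-3(w=1)}
step 2: add edge 3-7 (w=2); MST = {1-3(w=1) 3-7(w=2)}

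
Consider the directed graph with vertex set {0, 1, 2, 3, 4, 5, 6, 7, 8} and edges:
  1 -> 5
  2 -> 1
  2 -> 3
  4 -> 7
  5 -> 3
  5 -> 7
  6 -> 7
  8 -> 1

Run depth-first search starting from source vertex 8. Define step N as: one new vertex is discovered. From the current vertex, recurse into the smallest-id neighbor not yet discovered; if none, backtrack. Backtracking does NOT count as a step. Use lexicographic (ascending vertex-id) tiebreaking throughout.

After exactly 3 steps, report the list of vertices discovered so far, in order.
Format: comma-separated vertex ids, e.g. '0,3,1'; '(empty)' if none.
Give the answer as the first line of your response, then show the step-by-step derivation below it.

8,1,5

step 1: discover 8; path=8; order=8
step 2: discover 1; path=8>1; order=8,1
step 3: discover 5; path=8>1>5; order=8,1,5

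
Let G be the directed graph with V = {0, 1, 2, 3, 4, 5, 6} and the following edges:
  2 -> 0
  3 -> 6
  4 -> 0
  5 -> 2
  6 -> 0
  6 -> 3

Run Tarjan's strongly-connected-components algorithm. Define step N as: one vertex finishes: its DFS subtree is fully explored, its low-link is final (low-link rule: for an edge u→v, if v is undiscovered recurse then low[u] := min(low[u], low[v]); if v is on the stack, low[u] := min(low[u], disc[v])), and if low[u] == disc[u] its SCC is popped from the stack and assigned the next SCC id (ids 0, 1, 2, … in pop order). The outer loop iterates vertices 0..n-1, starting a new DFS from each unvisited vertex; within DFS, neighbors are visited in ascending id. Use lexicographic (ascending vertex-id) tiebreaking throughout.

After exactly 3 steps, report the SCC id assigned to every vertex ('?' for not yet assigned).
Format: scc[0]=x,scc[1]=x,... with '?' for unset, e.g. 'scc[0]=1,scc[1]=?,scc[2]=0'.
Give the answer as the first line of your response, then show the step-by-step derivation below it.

scc[0]=0,scc[1]=1,scc[2]=2,scc[3]=?,scc[4]=?,scc[5]=?,scc[6]=?

step 1: low=(low[0]=0,low[1]=?,low[2]=?,low[3]=?,low[4]=?,low[5]=?,low[6]=?); scc=(scc[0]=0,scc[1]=?,scc[2]=?,scc[3]=?,scc[4]=?,scc[5]=?,scc[6]=?)
step 2: low=(low[0]=0,low[1]=1,low[2]=?,low[3]=?,low[4]=?,low[5]=?,low[6]=?); scc=(scc[0]=0,scc[1]=1,scc[2]=?,scc[3]=?,scc[4]=?,scc[5]=?,scc[6]=?)
step 3: low=(low[0]=0,low[1]=1,low[2]=2,low[3]=?,low[4]=?,low[5]=?,low[6]=?); scc=(scc[0]=0,scc[1]=1,scc[2]=2,scc[3]=?,scc[4]=?,scc[5]=?,scc[6]=?)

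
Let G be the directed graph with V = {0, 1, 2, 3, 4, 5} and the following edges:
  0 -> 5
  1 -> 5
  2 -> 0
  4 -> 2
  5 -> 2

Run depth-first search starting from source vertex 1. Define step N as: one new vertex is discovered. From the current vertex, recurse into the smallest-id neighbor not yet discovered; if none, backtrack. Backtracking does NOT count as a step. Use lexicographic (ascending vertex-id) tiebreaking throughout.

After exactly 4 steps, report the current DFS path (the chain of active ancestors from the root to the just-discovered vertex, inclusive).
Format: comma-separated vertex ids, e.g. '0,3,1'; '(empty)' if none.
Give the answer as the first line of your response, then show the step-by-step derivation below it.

1,5,2,0

step 1: discover 1; path=1; order=1
step 2: discover 5; path=1>5; order=1,5
step 3: discover 2; path=1>5>2; order=1,5,2
step 4: discover 0; path=1>5>2>0; order=1,5,2,0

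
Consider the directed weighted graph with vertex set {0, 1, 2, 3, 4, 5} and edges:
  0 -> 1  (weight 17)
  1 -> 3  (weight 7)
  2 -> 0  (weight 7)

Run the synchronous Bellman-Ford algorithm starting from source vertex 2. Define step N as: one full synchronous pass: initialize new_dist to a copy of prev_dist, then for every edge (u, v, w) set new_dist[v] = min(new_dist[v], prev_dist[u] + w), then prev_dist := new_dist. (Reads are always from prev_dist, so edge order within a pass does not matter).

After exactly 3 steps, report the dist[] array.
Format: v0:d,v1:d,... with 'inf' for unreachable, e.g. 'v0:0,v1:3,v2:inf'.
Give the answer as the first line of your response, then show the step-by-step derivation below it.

v0:7,v1:24,v2:0,v3:31,v4:inf,v5:inf

step 1: dist = v0:7,v1:inf,v2:0,v3:inf,v4:inf,v5:inf
step 2: dist = v0:7,v1:24,v2:0,v3:inf,v4:inf,v5:inf
step 3: dist = v0:7,v1:24,v2:0,v3:31,v4:inf,v5:inf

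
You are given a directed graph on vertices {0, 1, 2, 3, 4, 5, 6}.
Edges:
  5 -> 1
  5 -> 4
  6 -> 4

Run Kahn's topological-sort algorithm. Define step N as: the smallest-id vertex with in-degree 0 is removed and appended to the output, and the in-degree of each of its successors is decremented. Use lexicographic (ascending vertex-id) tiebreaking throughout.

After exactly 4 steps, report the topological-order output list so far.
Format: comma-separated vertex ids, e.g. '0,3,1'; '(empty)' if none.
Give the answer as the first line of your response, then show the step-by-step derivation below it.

0,2,3,5

step 1: output 0; order=[0]; indeg=(0,1,0,0,2,0,0)
step 2: output 2; order=[0,2]; indeg=(0,1,0,0,2,0,0)
step 3: output 3; order=[0,2,3]; indeg=(0,1,0,0,2,0,0)
step 4: output 5; order=[0,2,3,5]; indeg=(0,0,0,0,1,0,0)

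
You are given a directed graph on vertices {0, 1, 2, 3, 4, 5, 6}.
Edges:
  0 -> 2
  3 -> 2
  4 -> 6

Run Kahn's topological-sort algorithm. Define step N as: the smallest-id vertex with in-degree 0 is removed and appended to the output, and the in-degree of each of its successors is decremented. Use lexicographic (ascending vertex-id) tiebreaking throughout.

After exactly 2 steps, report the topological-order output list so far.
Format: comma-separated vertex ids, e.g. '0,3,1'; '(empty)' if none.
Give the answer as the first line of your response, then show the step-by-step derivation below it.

0,1

step 1: output 0; order=[0]; indeg=(0,0,1,0,0,0,1)
step 2: output 1; order=[0,1]; indeg=(0,0,1,0,0,0,1)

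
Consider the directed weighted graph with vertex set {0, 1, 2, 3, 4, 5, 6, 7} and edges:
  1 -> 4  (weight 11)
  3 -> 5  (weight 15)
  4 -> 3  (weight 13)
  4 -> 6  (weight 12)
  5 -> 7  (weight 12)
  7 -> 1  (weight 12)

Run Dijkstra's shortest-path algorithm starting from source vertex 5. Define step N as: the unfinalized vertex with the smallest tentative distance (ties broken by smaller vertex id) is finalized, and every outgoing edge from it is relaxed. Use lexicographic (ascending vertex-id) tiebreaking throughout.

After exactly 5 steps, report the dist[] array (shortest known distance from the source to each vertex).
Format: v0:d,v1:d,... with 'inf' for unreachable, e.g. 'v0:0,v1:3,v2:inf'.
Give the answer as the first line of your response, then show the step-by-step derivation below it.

v0:inf,v1:24,v2:inf,v3:48,v4:35,v5:0,v6:47,v7:12

step 1: dist = v0:inf,v1:inf,v2:inf,v3:inf,v4:inf,v5:0,v6:inf,v7:12
step 2: dist = v0:inf,v1:24,v2:inf,v3:inf,v4:inf,v5:0,v6:inf,v7:12
step 3: dist = v0:inf,v1:24,v2:inf,v3:inf,v4:35,v5:0,v6:inf,v7:12
step 4: dist = v0:inf,v1:24,v2:inf,v3:48,v4:35,v5:0,v6:47,v7:12
step 5: dist = v0:inf,v1:24,v2:inf,v3:48,v4:35,v5:0,v6:47,v7:12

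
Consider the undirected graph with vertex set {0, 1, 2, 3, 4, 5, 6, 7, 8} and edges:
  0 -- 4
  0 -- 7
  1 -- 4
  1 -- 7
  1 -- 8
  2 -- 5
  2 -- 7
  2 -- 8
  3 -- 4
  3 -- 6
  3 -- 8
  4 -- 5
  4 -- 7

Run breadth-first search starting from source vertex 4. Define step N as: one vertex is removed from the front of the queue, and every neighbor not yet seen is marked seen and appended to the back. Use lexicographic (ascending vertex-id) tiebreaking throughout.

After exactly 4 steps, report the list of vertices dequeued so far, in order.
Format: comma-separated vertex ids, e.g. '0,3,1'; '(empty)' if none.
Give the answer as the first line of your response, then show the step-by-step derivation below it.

4,0,1,3

step 1: dequeue 4; queue=[0,1,3,5,7]; order=4
step 2: dequeue 0; queue=[1,3,5,7]; order=4,0
step 3: dequeue 1; queue=[3,5,7,8]; order=4,0,1
step 4: dequeue 3; queue=[5,7,8,6]; order=4,0,1,3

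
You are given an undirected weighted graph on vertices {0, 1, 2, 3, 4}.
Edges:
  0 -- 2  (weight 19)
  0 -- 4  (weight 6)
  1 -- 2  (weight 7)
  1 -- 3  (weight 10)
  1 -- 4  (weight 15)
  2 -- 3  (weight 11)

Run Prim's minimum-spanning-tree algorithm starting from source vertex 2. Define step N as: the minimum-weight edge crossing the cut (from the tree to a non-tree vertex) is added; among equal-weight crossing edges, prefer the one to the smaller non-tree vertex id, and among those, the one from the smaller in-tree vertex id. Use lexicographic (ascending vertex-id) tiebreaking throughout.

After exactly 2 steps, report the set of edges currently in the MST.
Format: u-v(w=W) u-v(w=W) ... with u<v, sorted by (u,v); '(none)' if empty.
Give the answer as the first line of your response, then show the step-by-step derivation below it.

1-2(w=7) 1-3(w=10)

step 1: add edge 1-2 (w=7); MST = {1-2(w=7)}
step 2: add edge 1-3 (w=10); MST = {1-2(w=7) 1-3(w=10)}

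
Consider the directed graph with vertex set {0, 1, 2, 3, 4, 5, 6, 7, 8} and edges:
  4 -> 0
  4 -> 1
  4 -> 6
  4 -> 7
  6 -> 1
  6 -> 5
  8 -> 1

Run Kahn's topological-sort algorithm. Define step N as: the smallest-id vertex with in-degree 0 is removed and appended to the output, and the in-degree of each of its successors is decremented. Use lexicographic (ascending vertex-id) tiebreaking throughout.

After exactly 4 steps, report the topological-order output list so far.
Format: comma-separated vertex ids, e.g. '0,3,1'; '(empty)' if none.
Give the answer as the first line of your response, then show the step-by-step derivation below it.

2,3,4,0

step 1: output 2; order=[2]; indeg=(1,3,0,0,0,1,1,1,0)
step 2: output 3; order=[2,3]; indeg=(1,3,0,0,0,1,1,1,0)
step 3: output 4; order=[2,3,4]; indeg=(0,2,0,0,0,1,0,0,0)
step 4: output 0; order=[2,3,4,0]; indeg=(0,2,0,0,0,1,0,0,0)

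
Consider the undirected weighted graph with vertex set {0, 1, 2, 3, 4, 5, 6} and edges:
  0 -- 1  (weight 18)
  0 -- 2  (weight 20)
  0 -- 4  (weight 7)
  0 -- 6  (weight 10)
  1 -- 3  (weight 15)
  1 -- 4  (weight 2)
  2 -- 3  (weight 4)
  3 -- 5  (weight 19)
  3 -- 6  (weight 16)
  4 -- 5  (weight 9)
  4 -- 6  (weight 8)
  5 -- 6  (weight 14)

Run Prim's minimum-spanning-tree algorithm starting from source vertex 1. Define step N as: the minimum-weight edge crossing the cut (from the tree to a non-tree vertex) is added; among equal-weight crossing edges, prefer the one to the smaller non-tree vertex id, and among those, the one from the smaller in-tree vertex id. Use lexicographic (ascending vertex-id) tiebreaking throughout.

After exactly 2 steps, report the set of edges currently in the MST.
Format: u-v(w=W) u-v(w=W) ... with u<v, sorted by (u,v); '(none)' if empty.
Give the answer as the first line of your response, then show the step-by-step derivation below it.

0-4(w=7) 1-4(w=2)

step 1: add edge 1-4 (w=2); MST = {1-4(w=2)}
step 2: add edge 0-4 (w=7); MST = {0-4(w=7) 1-4(w=2)}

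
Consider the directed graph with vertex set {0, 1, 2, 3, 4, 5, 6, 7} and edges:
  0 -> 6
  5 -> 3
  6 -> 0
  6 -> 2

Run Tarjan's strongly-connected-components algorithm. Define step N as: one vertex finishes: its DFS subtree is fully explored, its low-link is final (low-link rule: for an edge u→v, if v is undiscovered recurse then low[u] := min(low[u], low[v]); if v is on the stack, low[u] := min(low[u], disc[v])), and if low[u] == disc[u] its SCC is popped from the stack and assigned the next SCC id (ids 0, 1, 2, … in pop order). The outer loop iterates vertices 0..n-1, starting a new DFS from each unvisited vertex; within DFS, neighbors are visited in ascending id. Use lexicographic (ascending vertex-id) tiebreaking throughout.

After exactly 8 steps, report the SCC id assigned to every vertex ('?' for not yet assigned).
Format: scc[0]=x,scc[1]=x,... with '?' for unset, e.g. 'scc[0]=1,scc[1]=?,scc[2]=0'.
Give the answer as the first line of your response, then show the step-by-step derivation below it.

scc[0]=1,scc[1]=2,scc[2]=0,scc[3]=3,scc[4]=4,scc[5]=5,scc[6]=1,scc[7]=6

step 1: low=(low[0]=0,low[1]=?,low[2]=2,low[3]=?,low[4]=?,low[5]=?,low[6]=0,low[7]=?); scc=(scc[0]=?,scc[1]=?,scc[2]=0,scc[3]=?,scc[4]=?,scc[5]=?,scc[6]=?,scc[7]=?)
step 2: low=(low[0]=0,low[1]=?,low[2]=2,low[3]=?,low[4]=?,low[5]=?,low[6]=0,low[7]=?); scc=(scc[0]=?,scc[1]=?,scc[2]=0,scc[3]=?,scc[4]=?,scc[5]=?,scc[6]=?,scc[7]=?)
step 3: low=(low[0]=0,low[1]=?,low[2]=2,low[3]=?,low[4]=?,low[5]=?,low[6]=0,low[7]=?); scc=(scc[0]=1,scc[1]=?,scc[2]=0,scc[3]=?,scc[4]=?,scc[5]=?,scc[6]=1,scc[7]=?)
step 4: low=(low[0]=0,low[1]=3,low[2]=2,low[3]=?,low[4]=?,low[5]=?,low[6]=0,low[7]=?); scc=(scc[0]=1,scc[1]=2,scc[2]=0,scc[3]=?,scc[4]=?,scc[5]=?,scc[6]=1,scc[7]=?)
step 5: low=(low[0]=0,low[1]=3,low[2]=2,low[3]=4,low[4]=?,low[5]=?,low[6]=0,low[7]=?); scc=(scc[0]=1,scc[1]=2,scc[2]=0,scc[3]=3,scc[4]=?,scc[5]=?,scc[6]=1,scc[7]=?)
step 6: low=(low[0]=0,low[1]=3,low[2]=2,low[3]=4,low[4]=5,low[5]=?,low[6]=0,low[7]=?); scc=(scc[0]=1,scc[1]=2,scc[2]=0,scc[3]=3,scc[4]=4,scc[5]=?,scc[6]=1,scc[7]=?)
step 7: low=(low[0]=0,low[1]=3,low[2]=2,low[3]=4,low[4]=5,low[5]=6,low[6]=0,low[7]=?); scc=(scc[0]=1,scc[1]=2,scc[2]=0,scc[3]=3,scc[4]=4,scc[5]=5,scc[6]=1,scc[7]=?)
step 8: low=(low[0]=0,low[1]=3,low[2]=2,low[3]=4,low[4]=5,low[5]=6,low[6]=0,low[7]=7); scc=(scc[0]=1,scc[1]=2,scc[2]=0,scc[3]=3,scc[4]=4,scc[5]=5,scc[6]=1,scc[7]=6)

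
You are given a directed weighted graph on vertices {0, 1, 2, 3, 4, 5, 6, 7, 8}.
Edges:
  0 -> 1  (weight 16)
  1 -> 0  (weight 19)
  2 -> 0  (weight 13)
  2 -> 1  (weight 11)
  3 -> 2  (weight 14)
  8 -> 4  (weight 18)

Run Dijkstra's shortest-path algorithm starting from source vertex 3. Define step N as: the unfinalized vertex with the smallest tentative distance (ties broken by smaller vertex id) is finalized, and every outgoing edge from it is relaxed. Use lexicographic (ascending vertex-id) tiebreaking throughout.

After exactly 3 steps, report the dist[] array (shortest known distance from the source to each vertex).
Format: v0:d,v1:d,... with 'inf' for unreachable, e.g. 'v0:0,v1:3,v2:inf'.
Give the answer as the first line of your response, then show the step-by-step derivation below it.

v0:27,v1:25,v2:14,v3:0,v4:inf,v5:inf,v6:inf,v7:inf,v8:inf

step 1: dist = v0:inf,v1:inf,v2:14,v3:0,v4:inf,v5:inf,v6:inf,v7:inf,v8:inf
step 2: dist = v0:27,v1:25,v2:14,v3:0,v4:inf,v5:inf,v6:inf,v7:inf,v8:inf
step 3: dist = v0:27,v1:25,v2:14,v3:0,v4:inf,v5:inf,v6:inf,v7:inf,v8:inf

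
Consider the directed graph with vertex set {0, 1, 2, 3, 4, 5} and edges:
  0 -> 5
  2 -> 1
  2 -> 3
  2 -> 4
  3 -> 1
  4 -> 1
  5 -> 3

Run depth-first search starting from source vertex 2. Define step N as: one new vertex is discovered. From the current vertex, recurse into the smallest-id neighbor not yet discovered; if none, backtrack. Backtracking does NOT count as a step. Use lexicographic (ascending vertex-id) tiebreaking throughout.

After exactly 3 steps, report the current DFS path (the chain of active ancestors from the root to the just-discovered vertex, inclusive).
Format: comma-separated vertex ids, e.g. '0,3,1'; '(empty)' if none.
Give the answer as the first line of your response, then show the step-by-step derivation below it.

2,3

step 1: discover 2; path=2; order=2
step 2: discover 1; path=2>1; order=2,1
step 3: discover 3; path=2>3; order=2,1,3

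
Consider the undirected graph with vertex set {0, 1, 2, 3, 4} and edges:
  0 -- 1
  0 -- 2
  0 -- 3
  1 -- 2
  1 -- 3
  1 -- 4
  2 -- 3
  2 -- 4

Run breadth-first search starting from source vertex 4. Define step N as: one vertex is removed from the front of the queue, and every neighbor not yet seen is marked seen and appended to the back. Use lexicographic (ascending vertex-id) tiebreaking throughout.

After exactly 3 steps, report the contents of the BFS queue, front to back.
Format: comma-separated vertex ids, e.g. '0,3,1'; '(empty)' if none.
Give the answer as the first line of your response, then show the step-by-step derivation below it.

0,3

step 1: dequeue 4; queue=[1,2]; order=4
step 2: dequeue 1; queue=[2,0,3]; order=4,1
step 3: dequeue 2; queue=[0,3]; order=4,1,2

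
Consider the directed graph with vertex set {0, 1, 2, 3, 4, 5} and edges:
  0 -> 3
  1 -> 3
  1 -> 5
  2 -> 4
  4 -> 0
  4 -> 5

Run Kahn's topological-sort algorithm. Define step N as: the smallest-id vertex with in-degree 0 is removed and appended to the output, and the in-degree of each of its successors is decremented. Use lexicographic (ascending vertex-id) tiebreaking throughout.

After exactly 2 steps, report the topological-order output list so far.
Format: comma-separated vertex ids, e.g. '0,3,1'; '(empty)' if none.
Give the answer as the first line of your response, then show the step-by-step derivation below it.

1,2

step 1: output 1; order=[1]; indeg=(1,0,0,1,1,1)
step 2: output 2; order=[1,2]; indeg=(1,0,0,1,0,1)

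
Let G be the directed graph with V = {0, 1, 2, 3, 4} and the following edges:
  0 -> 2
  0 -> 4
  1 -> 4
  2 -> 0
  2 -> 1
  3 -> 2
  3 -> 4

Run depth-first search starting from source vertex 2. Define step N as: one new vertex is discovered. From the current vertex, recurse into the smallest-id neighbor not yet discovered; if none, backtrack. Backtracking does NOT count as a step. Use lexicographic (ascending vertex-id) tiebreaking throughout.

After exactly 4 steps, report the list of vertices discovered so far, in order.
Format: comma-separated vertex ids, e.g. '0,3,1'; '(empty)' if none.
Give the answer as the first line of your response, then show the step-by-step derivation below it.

2,0,4,1

step 1: discover 2; path=2; order=2
step 2: discover 0; path=2>0; order=2,0
step 3: discover 4; path=2>0>4; order=2,0,4
step 4: discover 1; path=2>1; order=2,0,4,1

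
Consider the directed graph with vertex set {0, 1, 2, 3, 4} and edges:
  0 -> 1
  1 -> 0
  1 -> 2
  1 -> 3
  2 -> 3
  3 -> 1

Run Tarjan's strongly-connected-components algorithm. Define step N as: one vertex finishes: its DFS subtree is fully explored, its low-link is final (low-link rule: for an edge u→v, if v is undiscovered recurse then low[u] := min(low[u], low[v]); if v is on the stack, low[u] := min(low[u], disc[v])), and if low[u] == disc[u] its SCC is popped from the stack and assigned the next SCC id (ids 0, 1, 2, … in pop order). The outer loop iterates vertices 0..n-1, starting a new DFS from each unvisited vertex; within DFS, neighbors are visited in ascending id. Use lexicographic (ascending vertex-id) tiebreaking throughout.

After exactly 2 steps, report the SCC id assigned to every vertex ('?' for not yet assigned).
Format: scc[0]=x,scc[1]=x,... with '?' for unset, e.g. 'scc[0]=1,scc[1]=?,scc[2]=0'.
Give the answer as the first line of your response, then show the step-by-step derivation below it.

scc[0]=?,scc[1]=?,scc[2]=?,scc[3]=?,scc[4]=?

step 1: low=(low[0]=0,low[1]=0,low[2]=2,low[3]=1,low[4]=?); scc=(scc[0]=?,scc[1]=?,scc[2]=?,scc[3]=?,scc[4]=?)
step 2: low=(low[0]=0,low[1]=0,low[2]=1,low[3]=1,low[4]=?); scc=(scc[0]=?,scc[1]=?,scc[2]=?,scc[3]=?,scc[4]=?)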